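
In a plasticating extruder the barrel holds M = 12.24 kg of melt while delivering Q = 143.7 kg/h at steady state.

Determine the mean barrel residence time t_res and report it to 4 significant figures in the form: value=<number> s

value=306.6 s

Convert throughput: Q = 143.7 kg/h = 143.7/3600 = 0.0399167 kg/s
t_res = M / Q_s = 12.24 / 0.0399167 = 306.639 s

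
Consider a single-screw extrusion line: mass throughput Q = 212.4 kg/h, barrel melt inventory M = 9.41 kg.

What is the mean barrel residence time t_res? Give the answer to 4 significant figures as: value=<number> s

Convert throughput: Q = 212.4 kg/h = 212.4/3600 = 0.059 kg/s
t_res = M / Q_s = 9.41 ÷ 0.059 = 159.492 s

value=159.5 s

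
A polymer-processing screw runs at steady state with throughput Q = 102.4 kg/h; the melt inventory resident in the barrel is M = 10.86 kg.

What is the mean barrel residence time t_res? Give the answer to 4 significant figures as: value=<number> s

Convert throughput: Q = 102.4 kg/h = 102.4/3600 = 0.0284444 kg/s
Mean residence time: t_res = M/Q_s = 10.86 kg / 0.0284444 kg/s = 381.797 s

value=381.8 s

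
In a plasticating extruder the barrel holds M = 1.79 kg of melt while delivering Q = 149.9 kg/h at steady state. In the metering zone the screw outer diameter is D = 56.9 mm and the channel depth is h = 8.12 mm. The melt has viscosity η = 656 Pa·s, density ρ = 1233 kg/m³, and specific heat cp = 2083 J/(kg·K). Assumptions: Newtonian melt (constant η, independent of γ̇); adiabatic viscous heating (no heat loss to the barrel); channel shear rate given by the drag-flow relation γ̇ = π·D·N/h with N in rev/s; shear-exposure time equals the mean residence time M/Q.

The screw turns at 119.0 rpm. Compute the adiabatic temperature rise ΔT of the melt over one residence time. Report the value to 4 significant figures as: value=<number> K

value=20.93 K

Q_s = Q / 3600 = 149.9 / 3600 = 0.0416389 kg/s
t_res = M / Q_s = 1.79 ÷ 0.0416389 = 42.9887 s
D = 56.9 mm = 0.0569 m;  h = 8.12 mm = 0.00812 m;  N = 119.0 rpm / 60 = 1.98333 rev/s
γ̇ = π·D·N / h = π · 0.0569 · 1.98333 / 0.00812 = 43.6618 s⁻¹
ΔT = η·γ̇²·t_res / (ρ·cp) = 656 · (43.6618)² · 42.9887 / (1233 · 2083) = 20.9319 K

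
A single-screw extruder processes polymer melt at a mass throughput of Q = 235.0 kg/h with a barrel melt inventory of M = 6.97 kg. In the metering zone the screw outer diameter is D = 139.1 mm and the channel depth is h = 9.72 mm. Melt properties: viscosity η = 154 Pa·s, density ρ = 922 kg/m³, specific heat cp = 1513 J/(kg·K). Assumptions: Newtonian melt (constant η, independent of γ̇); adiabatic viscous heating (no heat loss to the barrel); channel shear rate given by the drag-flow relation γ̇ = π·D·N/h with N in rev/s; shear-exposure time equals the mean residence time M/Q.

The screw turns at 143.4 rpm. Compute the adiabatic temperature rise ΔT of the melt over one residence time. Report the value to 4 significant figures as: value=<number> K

value=136.1 K

Convert throughput: Q = 235.0 kg/h = 235.0/3600 = 0.0652778 kg/s
Mean residence time: t_res = M/Q_s = 6.97 kg / 0.0652778 kg/s = 106.774 s
Convert to SI: D = 0.1391 m, h = 0.00972 m, N = 143.4/60 = 2.39 rev/s
γ̇ = π·D·N / h = π · 0.1391 · 2.39 / 0.00972 = 107.451 s⁻¹
ΔT = η·γ̇²·t_res/(ρ·cp) = [154 × 107.451² × 106.774] / [922 × 1513] = 136.093 K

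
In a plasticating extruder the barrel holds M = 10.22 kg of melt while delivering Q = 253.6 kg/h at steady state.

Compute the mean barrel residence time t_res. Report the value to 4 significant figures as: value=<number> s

value=145.1 s

Q_s = Q / 3600 = 253.6 / 3600 = 0.0704444 kg/s
t_res = M / Q_s = 10.22 / 0.0704444 = 145.079 s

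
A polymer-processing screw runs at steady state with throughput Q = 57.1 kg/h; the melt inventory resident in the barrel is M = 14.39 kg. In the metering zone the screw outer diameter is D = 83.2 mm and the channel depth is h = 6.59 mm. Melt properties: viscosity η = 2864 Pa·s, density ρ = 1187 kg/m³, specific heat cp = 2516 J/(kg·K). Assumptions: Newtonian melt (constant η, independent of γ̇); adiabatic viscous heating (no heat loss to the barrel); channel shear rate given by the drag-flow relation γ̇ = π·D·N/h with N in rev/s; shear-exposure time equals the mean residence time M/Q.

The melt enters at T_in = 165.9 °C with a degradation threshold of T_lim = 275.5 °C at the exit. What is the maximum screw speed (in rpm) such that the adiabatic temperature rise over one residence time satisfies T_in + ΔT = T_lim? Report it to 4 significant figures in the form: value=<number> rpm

value=16.98 rpm

Q_s = Q / 3600 = 57.1 / 3600 = 0.0158611 kg/s
t_res = M / Q_s = 14.39 / 0.0158611 = 907.25 s
Geometry in SI: D = 83.2 mm → 0.0832 m, h = 6.59 mm → 0.00659 m
ΔT_a = T_lim − T_in = 275.5 − 165.9 = 109.6 K
Invert ΔT = ηγ̇²t_res/(ρcp) for γ̇: γ̇_max² = ΔT_a ρ cp / (η t_res) = 109.6·1187·2516 / (2864·907.25) = 125.971 s⁻²
Take the square root: γ̇_max = √(125.971) = 11.2237 s⁻¹
Solve γ̇ = πDN/h for N: N_max = γ̇_max·h/(π·D) = 11.2237 × 0.00659 / (π × 0.0832) = 0.282975 rev/s = 16.9785 rpm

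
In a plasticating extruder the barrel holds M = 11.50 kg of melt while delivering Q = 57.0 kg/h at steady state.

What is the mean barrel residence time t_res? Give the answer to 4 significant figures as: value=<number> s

Q_s = Q / 3600 = 57.0 / 3600 = 0.0158333 kg/s
t_res = M / Q_s = 11.50 ÷ 0.0158333 = 726.316 s

value=726.3 s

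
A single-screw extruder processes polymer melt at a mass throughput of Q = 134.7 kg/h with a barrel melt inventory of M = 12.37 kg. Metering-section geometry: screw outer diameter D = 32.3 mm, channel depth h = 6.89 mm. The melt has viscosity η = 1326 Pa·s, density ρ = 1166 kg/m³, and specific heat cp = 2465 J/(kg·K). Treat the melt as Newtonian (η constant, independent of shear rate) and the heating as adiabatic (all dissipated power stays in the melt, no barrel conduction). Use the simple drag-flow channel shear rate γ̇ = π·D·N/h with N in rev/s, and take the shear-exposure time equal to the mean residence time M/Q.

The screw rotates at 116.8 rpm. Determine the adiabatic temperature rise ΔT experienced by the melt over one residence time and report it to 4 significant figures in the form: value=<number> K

value=125.4 K

Q_s = Q / 3600 = 134.7 / 3600 = 0.0374167 kg/s
Mean residence time: t_res = M/Q_s = 12.37 kg / 0.0374167 kg/s = 330.601 s
Convert to SI: D = 0.0323 m, h = 0.00689 m, N = 116.8/60 = 1.94667 rev/s
γ̇ = π·D·N / h = π · 0.0323 · 1.94667 / 0.00689 = 28.6698 s⁻¹
Adiabatic rise: ΔT = η γ̇² t_res / (ρ cp) = 1326·(28.6698)²·330.601 / (1166·2465) = 125.367 K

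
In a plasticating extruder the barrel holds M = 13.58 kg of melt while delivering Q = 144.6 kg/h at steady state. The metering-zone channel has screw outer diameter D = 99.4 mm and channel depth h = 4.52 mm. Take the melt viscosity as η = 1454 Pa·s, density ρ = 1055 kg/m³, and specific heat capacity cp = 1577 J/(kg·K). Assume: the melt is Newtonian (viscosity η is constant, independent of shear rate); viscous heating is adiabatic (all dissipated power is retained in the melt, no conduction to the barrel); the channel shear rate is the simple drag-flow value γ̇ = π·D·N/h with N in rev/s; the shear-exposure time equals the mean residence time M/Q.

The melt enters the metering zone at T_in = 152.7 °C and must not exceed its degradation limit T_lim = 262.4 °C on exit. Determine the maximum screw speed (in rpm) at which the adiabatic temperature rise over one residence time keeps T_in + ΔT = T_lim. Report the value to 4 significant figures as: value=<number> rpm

Convert throughput: Q = 144.6 kg/h = 144.6/3600 = 0.0401667 kg/s
t_res = M / Q_s = 13.58 ÷ 0.0401667 = 338.091 s
D = 99.4 mm = 0.0994 m;  h = 4.52 mm = 0.00452 m
ΔT_a = T_lim − T_in = 262.4 °C − 152.7 °C = 109.7 K
γ̇_max² = ΔT_a·ρ·cp/(η·t_res) = 109.7·1055·1577/(1454·338.091) = 371.272 s⁻²
Take the square root: γ̇_max = √(371.272) = 19.2684 s⁻¹
N_max = γ̇_max h / (πD) = 19.2684·0.00452/(π·0.0994) = 0.2789 rev/s → ×60 = 16.734 rpm

value=16.73 rpm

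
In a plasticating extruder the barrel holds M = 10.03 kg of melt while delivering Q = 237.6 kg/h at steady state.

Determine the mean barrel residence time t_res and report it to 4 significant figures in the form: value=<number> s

value=152.0 s

Convert throughput: Q = 237.6 kg/h = 237.6/3600 = 0.066 kg/s
Mean residence time: t_res = M/Q_s = 10.03 kg / 0.066 kg/s = 151.97 s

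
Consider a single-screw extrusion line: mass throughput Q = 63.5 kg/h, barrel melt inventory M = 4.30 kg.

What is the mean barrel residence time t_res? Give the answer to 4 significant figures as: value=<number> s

value=243.8 s

Throughput in SI: Q_s = 63.5 kg/h ÷ 3600 s/h = 0.0176389 kg/s
Mean residence time: t_res = M/Q_s = 4.30 kg / 0.0176389 kg/s = 243.78 s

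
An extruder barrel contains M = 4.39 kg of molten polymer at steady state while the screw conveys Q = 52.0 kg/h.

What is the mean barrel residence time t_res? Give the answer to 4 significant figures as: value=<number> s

Throughput in SI: Q_s = 52.0 kg/h ÷ 3600 s/h = 0.0144444 kg/s
t_res = M / Q_s = 4.39 ÷ 0.0144444 = 303.923 s

value=303.9 s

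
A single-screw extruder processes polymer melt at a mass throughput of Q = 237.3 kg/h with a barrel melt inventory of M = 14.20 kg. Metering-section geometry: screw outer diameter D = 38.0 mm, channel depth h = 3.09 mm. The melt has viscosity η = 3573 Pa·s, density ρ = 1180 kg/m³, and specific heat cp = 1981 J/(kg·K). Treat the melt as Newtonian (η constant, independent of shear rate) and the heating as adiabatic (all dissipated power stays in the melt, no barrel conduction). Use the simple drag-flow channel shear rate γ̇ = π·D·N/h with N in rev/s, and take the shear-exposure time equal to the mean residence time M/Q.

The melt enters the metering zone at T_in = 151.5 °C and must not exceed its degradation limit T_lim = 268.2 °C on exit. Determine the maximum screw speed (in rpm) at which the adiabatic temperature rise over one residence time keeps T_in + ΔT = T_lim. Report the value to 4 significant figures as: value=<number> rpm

Q_s = Q / 3600 = 237.3 / 3600 = 0.0659167 kg/s
t_res = M / Q_s = 14.20 / 0.0659167 = 215.424 s
D = 38.0 mm = 0.038 m;  h = 3.09 mm = 0.00309 m
ΔT_a = T_lim − T_in = 268.2 − 151.5 = 116.7 K
Invert ΔT = ηγ̇²t_res/(ρcp) for γ̇: γ̇_max² = ΔT_a ρ cp / (η t_res) = 116.7·1180·1981 / (3573·215.424) = 354.414 s⁻²
γ̇_max = √354.414 = 18.8259 s⁻¹
N_max = γ̇_max h / (πD) = 18.8259·0.00309/(π·0.038) = 0.487282 rev/s → ×60 = 29.2369 rpm

value=29.24 rpm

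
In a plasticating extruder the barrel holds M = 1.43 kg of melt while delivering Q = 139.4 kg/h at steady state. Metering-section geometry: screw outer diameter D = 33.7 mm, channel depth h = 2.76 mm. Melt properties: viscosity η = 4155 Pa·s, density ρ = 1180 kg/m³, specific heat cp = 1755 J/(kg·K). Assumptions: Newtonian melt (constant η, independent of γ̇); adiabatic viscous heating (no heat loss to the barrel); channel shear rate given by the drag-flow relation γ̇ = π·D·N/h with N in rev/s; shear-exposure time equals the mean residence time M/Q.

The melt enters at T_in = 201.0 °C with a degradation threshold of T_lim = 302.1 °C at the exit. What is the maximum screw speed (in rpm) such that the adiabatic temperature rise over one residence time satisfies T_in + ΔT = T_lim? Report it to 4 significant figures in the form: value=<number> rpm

value=57.78 rpm

Throughput in SI: Q_s = 139.4 kg/h ÷ 3600 s/h = 0.0387222 kg/s
t_res = M / Q_s = 1.43 ÷ 0.0387222 = 36.9297 s
Convert to metres: D = 0.0337 m, h = 0.00276 m
ΔT_a = T_lim − T_in = 302.1 °C − 201.0 °C = 101.1 K
γ̇_max² = ΔT_a·ρ·cp/(η·t_res) = 101.1·1180·1755/(4155·36.9297) = 1364.47 s⁻²
γ̇_max = √1364.47 = 36.9387 s⁻¹
N_max = γ̇_max h / (πD) = 36.9387·0.00276/(π·0.0337) = 0.962966 rev/s → ×60 = 57.778 rpm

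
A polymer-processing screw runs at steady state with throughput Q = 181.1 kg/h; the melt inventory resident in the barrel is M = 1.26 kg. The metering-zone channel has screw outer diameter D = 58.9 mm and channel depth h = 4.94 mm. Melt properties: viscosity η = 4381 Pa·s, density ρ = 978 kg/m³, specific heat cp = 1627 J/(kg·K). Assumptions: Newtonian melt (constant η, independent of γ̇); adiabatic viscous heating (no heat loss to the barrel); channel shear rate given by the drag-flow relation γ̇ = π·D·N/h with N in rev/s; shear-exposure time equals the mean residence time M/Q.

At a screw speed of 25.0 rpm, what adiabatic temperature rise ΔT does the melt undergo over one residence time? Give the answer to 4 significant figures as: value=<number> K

value=16.80 K

Q_s = Q / 3600 = 181.1 / 3600 = 0.0503056 kg/s
Mean residence time: t_res = M/Q_s = 1.26 kg / 0.0503056 kg/s = 25.0469 s
Convert to SI: D = 0.0589 m, h = 0.00494 m, N = 25.0/60 = 0.416667 rev/s
γ̇ = π D N / h = (π)(0.0589)(0.416667) / 0.00494 = 15.6073 s⁻¹
Adiabatic rise: ΔT = η γ̇² t_res / (ρ cp) = 4381·(15.6073)²·25.0469 / (978·1627) = 16.7979 K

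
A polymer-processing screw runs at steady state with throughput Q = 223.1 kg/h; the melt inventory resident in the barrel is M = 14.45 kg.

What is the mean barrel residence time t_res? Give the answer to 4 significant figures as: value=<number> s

Throughput in SI: Q_s = 223.1 kg/h ÷ 3600 s/h = 0.0619722 kg/s
t_res = M / Q_s = 14.45 ÷ 0.0619722 = 233.169 s

value=233.2 s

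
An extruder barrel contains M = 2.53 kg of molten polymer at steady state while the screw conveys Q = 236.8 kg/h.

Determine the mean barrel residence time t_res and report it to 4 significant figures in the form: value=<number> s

Q_s = Q / 3600 = 236.8 / 3600 = 0.0657778 kg/s
t_res = M / Q_s = 2.53 / 0.0657778 = 38.4628 s

value=38.46 s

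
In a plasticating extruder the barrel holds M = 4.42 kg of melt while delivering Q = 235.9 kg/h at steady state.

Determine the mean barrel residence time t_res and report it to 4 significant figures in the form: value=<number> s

value=67.45 s

Throughput in SI: Q_s = 235.9 kg/h ÷ 3600 s/h = 0.0655278 kg/s
Mean residence time: t_res = M/Q_s = 4.42 kg / 0.0655278 kg/s = 67.4523 s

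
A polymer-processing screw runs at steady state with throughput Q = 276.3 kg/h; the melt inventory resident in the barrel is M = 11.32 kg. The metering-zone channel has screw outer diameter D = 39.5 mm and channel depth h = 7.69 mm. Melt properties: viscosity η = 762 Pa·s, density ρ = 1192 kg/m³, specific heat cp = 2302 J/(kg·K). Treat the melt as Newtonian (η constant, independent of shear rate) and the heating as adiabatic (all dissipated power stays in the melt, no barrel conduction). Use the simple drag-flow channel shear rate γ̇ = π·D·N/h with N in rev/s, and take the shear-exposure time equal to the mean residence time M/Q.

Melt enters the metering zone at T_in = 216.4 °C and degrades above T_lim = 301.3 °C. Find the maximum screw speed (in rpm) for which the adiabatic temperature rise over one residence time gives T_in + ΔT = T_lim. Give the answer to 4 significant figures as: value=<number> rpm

Convert throughput: Q = 276.3 kg/h = 276.3/3600 = 0.07675 kg/s
Mean residence time: t_res = M/Q_s = 11.32 kg / 0.07675 kg/s = 147.492 s
Geometry in SI: D = 39.5 mm → 0.0395 m, h = 7.69 mm → 0.00769 m
ΔT_a = T_lim − T_in = 301.3 − 216.4 = 84.9 K
γ̇_max² = ΔT_a·ρ·cp/(η·t_res) = 84.9·1192·2302/(762·147.492) = 2072.84 s⁻²
γ̇_max = √2072.84 = 45.5285 s⁻¹
N_max = γ̇_max·h / (π·D) = 45.5285 · 0.00769 / (π · 0.0395) = 2.82139 rev/s = 169.283 rpm

value=169.3 rpm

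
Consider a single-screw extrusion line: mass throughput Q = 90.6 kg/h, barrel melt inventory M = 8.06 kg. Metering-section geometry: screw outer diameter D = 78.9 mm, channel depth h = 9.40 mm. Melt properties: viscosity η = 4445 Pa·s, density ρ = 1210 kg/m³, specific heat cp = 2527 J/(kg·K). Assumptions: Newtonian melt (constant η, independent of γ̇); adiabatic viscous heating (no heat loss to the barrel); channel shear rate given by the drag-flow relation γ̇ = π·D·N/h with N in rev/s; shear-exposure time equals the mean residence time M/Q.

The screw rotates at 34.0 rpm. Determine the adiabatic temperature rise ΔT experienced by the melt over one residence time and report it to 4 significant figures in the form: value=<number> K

value=104.0 K

Throughput in SI: Q_s = 90.6 kg/h ÷ 3600 s/h = 0.0251667 kg/s
t_res = M / Q_s = 8.06 ÷ 0.0251667 = 320.265 s
D = 78.9 mm = 0.0789 m;  h = 9.40 mm = 0.0094 m;  N = 34.0 rpm / 60 = 0.566667 rev/s
γ̇ = π·D·N / h = π · 0.0789 · 0.566667 / 0.0094 = 14.9426 s⁻¹
ΔT = η·γ̇²·t_res/(ρ·cp) = [4445 × 14.9426² × 320.265] / [1210 × 2527] = 103.955 K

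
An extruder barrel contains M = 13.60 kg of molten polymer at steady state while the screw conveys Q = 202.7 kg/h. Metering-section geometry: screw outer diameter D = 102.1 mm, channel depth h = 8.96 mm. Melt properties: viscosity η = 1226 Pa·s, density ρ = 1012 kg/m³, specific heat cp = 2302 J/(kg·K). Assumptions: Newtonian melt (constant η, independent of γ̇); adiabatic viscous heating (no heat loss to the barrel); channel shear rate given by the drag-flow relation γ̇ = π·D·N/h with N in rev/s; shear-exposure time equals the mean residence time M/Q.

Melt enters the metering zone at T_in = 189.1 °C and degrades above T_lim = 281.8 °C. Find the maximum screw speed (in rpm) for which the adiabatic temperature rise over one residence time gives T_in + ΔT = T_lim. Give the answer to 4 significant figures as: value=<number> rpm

value=45.26 rpm

Throughput in SI: Q_s = 202.7 kg/h ÷ 3600 s/h = 0.0563056 kg/s
Mean residence time: t_res = M/Q_s = 13.60 kg / 0.0563056 kg/s = 241.539 s
D = 102.1 mm = 0.1021 m;  h = 8.96 mm = 0.00896 m
Allowable rise: ΔT_a = T_lim − T_in = 281.8 − 189.1 = 92.7 K
γ̇_max² = ΔT_a·ρ·cp / (η·t_res) = [92.7 × 1012 × 2302] / [1226 × 241.539] = 729.268 s⁻²
Take the square root: γ̇_max = √(729.268) = 27.005 s⁻¹
Solve γ̇ = πDN/h for N: N_max = γ̇_max·h/(π·D) = 27.005 × 0.00896 / (π × 0.1021) = 0.754356 rev/s = 45.2613 rpm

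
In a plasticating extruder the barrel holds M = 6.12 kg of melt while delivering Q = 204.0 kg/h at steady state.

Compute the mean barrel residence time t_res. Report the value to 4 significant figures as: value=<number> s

value=108.0 s

Throughput in SI: Q_s = 204.0 kg/h ÷ 3600 s/h = 0.0566667 kg/s
t_res = M / Q_s = 6.12 ÷ 0.0566667 = 108 s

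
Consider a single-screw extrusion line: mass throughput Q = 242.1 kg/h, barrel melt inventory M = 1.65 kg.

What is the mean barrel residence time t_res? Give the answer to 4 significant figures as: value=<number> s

Q_s = Q / 3600 = 242.1 / 3600 = 0.06725 kg/s
t_res = M / Q_s = 1.65 / 0.06725 = 24.5353 s

value=24.54 s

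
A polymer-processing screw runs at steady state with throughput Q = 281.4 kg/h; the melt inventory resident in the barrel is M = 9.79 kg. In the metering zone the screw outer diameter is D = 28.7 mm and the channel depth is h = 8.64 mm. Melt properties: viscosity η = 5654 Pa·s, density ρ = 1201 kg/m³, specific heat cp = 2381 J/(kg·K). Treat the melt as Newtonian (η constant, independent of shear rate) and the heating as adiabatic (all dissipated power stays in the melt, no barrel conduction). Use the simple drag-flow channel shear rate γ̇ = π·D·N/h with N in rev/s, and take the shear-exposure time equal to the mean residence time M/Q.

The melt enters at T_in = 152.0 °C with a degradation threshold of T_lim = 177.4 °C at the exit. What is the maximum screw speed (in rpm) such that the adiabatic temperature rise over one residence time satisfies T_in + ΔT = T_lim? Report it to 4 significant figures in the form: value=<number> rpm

Q_s = Q / 3600 = 281.4 / 3600 = 0.0781667 kg/s
t_res = M / Q_s = 9.79 ÷ 0.0781667 = 125.245 s
Convert to metres: D = 0.0287 m, h = 0.00864 m
ΔT_a = T_lim − T_in = 177.4 − 152.0 = 25.4 K
γ̇_max² = ΔT_a·ρ·cp / (η·t_res) = [25.4 × 1201 × 2381] / [5654 × 125.245] = 102.57 s⁻²
γ̇_max = sqrt(102.57) = 10.1277 s⁻¹
Solve γ̇ = πDN/h for N: N_max = γ̇_max·h/(π·D) = 10.1277 × 0.00864 / (π × 0.0287) = 0.970491 rev/s = 58.2295 rpm

value=58.23 rpm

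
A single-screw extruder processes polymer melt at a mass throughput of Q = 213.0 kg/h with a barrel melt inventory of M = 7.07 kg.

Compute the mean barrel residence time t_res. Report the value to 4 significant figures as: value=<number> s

Q_s = Q / 3600 = 213.0 / 3600 = 0.0591667 kg/s
t_res = M / Q_s = 7.07 ÷ 0.0591667 = 119.493 s

value=119.5 s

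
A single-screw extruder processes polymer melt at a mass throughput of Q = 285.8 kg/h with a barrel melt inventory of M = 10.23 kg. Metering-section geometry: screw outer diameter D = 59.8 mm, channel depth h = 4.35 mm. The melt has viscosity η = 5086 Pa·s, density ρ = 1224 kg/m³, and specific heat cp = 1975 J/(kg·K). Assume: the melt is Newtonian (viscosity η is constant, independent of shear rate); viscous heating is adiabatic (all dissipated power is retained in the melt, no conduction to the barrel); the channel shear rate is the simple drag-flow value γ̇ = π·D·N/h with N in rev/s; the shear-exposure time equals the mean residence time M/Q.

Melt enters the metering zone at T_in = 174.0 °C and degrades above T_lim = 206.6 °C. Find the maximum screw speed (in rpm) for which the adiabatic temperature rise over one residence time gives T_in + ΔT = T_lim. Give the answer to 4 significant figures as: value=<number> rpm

value=15.23 rpm

Throughput in SI: Q_s = 285.8 kg/h ÷ 3600 s/h = 0.0793889 kg/s
Mean residence time: t_res = M/Q_s = 10.23 kg / 0.0793889 kg/s = 128.859 s
Geometry in SI: D = 59.8 mm → 0.0598 m, h = 4.35 mm → 0.00435 m
Allowable rise: ΔT_a = T_lim − T_in = 206.6 − 174.0 = 32.6 K
γ̇_max² = ΔT_a·ρ·cp/(η·t_res) = 32.6·1224·1975/(5086·128.859) = 120.247 s⁻²
γ̇_max = sqrt(120.247) = 10.9657 s⁻¹
Solve γ̇ = πDN/h for N: N_max = γ̇_max·h/(π·D) = 10.9657 × 0.00435 / (π × 0.0598) = 0.253907 rev/s = 15.2344 rpm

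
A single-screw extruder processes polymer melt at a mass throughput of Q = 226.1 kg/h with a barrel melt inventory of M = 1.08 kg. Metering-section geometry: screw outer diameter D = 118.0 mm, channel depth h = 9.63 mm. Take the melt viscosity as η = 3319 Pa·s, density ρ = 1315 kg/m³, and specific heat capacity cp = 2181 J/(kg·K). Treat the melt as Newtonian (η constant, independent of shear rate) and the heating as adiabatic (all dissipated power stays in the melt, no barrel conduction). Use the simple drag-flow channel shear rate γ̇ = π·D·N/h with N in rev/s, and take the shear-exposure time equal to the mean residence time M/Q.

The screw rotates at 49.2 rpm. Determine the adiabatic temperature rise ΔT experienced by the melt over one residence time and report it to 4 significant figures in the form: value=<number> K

value=19.83 K

Q_s = Q / 3600 = 226.1 / 3600 = 0.0628056 kg/s
t_res = M / Q_s = 1.08 ÷ 0.0628056 = 17.1959 s
Convert to SI: D = 0.118 m, h = 0.00963 m, N = 49.2/60 = 0.82 rev/s
γ̇ = π D N / h = (π)(0.118)(0.82) / 0.00963 = 31.566 s⁻¹
ΔT = η·γ̇²·t_res / (ρ·cp) = 3319 · (31.566)² · 17.1959 / (1315 · 2181) = 19.8285 K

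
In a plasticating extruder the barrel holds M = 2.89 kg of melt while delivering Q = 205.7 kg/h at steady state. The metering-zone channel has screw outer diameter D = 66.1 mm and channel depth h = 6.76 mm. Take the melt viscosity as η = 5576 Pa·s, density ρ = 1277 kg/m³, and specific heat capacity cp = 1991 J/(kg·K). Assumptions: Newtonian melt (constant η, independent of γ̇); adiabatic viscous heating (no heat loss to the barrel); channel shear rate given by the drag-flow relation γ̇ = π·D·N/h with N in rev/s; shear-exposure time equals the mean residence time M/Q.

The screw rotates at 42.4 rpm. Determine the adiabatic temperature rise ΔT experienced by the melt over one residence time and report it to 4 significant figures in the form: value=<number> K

Convert throughput: Q = 205.7 kg/h = 205.7/3600 = 0.0571389 kg/s
t_res = M / Q_s = 2.89 ÷ 0.0571389 = 50.5785 s
Geometry in metres: D = 66.1 mm → 0.0661 m, h = 6.76 mm → 0.00676 m; screw speed N = 42.4 rpm = 0.706667 rev/s
Shear rate: γ̇ = πDN/h = π·0.0661·0.706667/0.00676 = 21.708 s⁻¹
Adiabatic rise: ΔT = η γ̇² t_res / (ρ cp) = 5576·(21.708)²·50.5785 / (1277·1991) = 52.2715 K

value=52.27 K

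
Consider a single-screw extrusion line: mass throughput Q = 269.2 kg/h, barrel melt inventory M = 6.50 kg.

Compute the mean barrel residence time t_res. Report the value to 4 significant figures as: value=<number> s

Throughput in SI: Q_s = 269.2 kg/h ÷ 3600 s/h = 0.0747778 kg/s
t_res = M / Q_s = 6.50 / 0.0747778 = 86.9242 s

value=86.92 s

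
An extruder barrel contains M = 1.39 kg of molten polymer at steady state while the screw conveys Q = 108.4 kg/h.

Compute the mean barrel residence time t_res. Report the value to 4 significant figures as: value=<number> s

value=46.16 s

Q_s = Q / 3600 = 108.4 / 3600 = 0.0301111 kg/s
Mean residence time: t_res = M/Q_s = 1.39 kg / 0.0301111 kg/s = 46.1624 s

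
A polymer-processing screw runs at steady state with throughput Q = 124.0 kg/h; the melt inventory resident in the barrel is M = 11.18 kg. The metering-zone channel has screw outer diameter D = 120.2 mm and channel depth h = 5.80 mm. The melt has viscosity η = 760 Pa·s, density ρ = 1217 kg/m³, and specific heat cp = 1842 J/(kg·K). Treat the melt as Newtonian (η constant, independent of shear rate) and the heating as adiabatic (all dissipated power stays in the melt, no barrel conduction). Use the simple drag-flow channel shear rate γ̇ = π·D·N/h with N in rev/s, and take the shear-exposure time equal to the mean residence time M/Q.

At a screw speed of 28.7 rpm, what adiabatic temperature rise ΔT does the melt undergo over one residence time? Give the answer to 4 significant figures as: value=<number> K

value=106.7 K

Throughput in SI: Q_s = 124.0 kg/h ÷ 3600 s/h = 0.0344444 kg/s
Mean residence time: t_res = M/Q_s = 11.18 kg / 0.0344444 kg/s = 324.581 s
D = 120.2 mm = 0.1202 m;  h = 5.80 mm = 0.0058 m;  N = 28.7 rpm / 60 = 0.478333 rev/s
Shear rate: γ̇ = πDN/h = π·0.1202·0.478333/0.0058 = 31.1428 s⁻¹
ΔT = η·γ̇²·t_res/(ρ·cp) = [760 × 31.1428² × 324.581] / [1217 × 1842] = 106.726 K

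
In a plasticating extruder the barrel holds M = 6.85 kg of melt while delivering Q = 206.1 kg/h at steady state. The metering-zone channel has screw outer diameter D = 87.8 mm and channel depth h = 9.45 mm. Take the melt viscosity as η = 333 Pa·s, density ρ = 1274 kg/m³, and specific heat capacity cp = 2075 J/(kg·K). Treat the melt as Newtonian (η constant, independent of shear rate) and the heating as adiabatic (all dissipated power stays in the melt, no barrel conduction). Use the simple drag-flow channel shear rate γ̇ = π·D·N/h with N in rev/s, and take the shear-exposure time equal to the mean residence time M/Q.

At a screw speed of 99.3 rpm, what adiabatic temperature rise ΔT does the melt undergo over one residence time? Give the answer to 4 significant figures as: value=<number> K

value=35.17 K

Throughput in SI: Q_s = 206.1 kg/h ÷ 3600 s/h = 0.05725 kg/s
t_res = M / Q_s = 6.85 ÷ 0.05725 = 119.651 s
Geometry in metres: D = 87.8 mm → 0.0878 m, h = 9.45 mm → 0.00945 m; screw speed N = 99.3 rpm = 1.655 rev/s
γ̇ = π·D·N / h = π · 0.0878 · 1.655 / 0.00945 = 48.3071 s⁻¹
Adiabatic rise: ΔT = η γ̇² t_res / (ρ cp) = 333·(48.3071)²·119.651 / (1274·2075) = 35.1717 K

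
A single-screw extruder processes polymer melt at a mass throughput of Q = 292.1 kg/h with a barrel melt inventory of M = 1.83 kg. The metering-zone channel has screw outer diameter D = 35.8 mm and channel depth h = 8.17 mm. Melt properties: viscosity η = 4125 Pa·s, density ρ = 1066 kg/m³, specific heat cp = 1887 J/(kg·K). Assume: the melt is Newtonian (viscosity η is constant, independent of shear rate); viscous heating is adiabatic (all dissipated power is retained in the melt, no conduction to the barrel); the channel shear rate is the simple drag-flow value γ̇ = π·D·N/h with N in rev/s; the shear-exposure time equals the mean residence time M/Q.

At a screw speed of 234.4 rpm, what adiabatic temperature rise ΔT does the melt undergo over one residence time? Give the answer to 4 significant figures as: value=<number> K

Convert throughput: Q = 292.1 kg/h = 292.1/3600 = 0.0811389 kg/s
t_res = M / Q_s = 1.83 ÷ 0.0811389 = 22.5539 s
Convert to SI: D = 0.0358 m, h = 0.00817 m, N = 234.4/60 = 3.90667 rev/s
γ̇ = π D N / h = (π)(0.0358)(3.90667) / 0.00817 = 53.7796 s⁻¹
ΔT = η·γ̇²·t_res/(ρ·cp) = [4125 × 53.7796² × 22.5539] / [1066 × 1887] = 133.768 K

value=133.8 K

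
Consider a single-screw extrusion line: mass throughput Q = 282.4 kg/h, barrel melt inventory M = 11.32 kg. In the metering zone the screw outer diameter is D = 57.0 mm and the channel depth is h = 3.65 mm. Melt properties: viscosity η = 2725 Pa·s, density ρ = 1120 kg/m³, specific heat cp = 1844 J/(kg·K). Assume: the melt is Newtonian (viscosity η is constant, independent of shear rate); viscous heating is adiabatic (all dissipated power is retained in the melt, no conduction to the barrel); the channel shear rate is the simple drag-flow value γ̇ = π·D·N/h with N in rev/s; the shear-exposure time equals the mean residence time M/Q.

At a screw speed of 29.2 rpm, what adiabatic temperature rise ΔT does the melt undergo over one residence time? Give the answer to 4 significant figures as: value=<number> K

value=108.5 K

Convert throughput: Q = 282.4 kg/h = 282.4/3600 = 0.0784444 kg/s
t_res = M / Q_s = 11.32 ÷ 0.0784444 = 144.306 s
Convert to SI: D = 0.057 m, h = 0.00365 m, N = 29.2/60 = 0.486667 rev/s
Shear rate: γ̇ = πDN/h = π·0.057·0.486667/0.00365 = 23.8761 s⁻¹
Adiabatic rise: ΔT = η γ̇² t_res / (ρ cp) = 2725·(23.8761)²·144.306 / (1120·1844) = 108.542 K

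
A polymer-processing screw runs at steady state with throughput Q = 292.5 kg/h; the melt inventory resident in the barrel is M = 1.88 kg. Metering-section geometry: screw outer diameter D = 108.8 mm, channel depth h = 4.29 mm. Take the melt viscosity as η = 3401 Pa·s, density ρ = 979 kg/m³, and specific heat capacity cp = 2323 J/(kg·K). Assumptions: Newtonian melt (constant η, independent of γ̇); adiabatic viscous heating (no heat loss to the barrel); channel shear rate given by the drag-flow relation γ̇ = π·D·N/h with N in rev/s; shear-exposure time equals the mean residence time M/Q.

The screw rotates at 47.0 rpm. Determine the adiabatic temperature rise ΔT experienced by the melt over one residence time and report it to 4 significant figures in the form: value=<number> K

value=134.8 K

Convert throughput: Q = 292.5 kg/h = 292.5/3600 = 0.08125 kg/s
t_res = M / Q_s = 1.88 ÷ 0.08125 = 23.1385 s
Geometry in metres: D = 108.8 mm → 0.1088 m, h = 4.29 mm → 0.00429 m; screw speed N = 47.0 rpm = 0.783333 rev/s
γ̇ = π D N / h = (π)(0.1088)(0.783333) / 0.00429 = 62.412 s⁻¹
ΔT = η·γ̇²·t_res/(ρ·cp) = [3401 × 62.412² × 23.1385] / [979 × 2323] = 134.786 K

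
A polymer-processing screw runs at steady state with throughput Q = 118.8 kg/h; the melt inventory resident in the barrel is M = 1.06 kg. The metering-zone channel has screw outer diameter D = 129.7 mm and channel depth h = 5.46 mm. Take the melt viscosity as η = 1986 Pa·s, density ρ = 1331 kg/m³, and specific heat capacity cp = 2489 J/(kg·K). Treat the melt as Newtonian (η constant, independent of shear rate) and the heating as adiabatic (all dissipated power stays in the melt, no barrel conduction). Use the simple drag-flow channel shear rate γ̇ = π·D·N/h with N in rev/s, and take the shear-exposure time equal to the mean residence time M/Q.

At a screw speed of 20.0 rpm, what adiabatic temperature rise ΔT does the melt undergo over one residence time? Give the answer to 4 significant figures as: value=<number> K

value=11.92 K

Throughput in SI: Q_s = 118.8 kg/h ÷ 3600 s/h = 0.033 kg/s
t_res = M / Q_s = 1.06 ÷ 0.033 = 32.1212 s
D = 129.7 mm = 0.1297 m;  h = 5.46 mm = 0.00546 m;  N = 20.0 rpm / 60 = 0.333333 rev/s
γ̇ = π·D·N / h = π · 0.1297 · 0.333333 / 0.00546 = 24.8757 s⁻¹
ΔT = η·γ̇²·t_res / (ρ·cp) = 1986 · (24.8757)² · 32.1212 / (1331 · 2489) = 11.9157 K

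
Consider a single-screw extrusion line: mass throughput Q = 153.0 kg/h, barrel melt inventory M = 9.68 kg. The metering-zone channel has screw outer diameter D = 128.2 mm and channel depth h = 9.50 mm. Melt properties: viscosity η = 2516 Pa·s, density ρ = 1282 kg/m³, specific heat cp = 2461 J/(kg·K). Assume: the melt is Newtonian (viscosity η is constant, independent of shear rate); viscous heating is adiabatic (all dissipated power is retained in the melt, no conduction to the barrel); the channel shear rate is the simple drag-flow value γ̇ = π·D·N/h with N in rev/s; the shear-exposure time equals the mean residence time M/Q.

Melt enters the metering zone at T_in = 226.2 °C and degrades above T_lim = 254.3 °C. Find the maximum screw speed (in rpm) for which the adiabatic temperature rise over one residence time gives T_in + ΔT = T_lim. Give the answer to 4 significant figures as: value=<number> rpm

value=17.60 rpm

Q_s = Q / 3600 = 153.0 / 3600 = 0.0425 kg/s
t_res = M / Q_s = 9.68 / 0.0425 = 227.765 s
Convert to metres: D = 0.1282 m, h = 0.0095 m
Allowable rise: ΔT_a = T_lim − T_in = 254.3 − 226.2 = 28.1 K
γ̇_max² = ΔT_a·ρ·cp / (η·t_res) = [28.1 × 1282 × 2461] / [2516 × 227.765] = 154.707 s⁻²
Take the square root: γ̇_max = √(154.707) = 12.4381 s⁻¹
Solve γ̇ = πDN/h for N: N_max = γ̇_max·h/(π·D) = 12.4381 × 0.0095 / (π × 0.1282) = 0.293387 rev/s = 17.6032 rpm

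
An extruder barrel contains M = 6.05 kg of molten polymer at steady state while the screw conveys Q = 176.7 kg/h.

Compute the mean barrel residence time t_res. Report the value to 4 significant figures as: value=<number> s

value=123.3 s

Throughput in SI: Q_s = 176.7 kg/h ÷ 3600 s/h = 0.0490833 kg/s
t_res = M / Q_s = 6.05 ÷ 0.0490833 = 123.26 s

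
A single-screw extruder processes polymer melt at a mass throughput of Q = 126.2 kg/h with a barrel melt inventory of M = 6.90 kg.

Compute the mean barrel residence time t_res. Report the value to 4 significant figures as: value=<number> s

Convert throughput: Q = 126.2 kg/h = 126.2/3600 = 0.0350556 kg/s
t_res = M / Q_s = 6.90 / 0.0350556 = 196.83 s

value=196.8 s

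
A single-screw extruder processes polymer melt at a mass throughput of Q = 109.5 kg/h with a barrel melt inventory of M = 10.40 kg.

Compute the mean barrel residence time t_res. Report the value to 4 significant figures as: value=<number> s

Convert throughput: Q = 109.5 kg/h = 109.5/3600 = 0.0304167 kg/s
t_res = M / Q_s = 10.40 / 0.0304167 = 341.918 s

value=341.9 s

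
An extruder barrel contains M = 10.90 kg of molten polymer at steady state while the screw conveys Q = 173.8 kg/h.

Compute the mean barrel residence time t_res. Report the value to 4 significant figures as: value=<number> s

Q_s = Q / 3600 = 173.8 / 3600 = 0.0482778 kg/s
t_res = M / Q_s = 10.90 ÷ 0.0482778 = 225.777 s

value=225.8 s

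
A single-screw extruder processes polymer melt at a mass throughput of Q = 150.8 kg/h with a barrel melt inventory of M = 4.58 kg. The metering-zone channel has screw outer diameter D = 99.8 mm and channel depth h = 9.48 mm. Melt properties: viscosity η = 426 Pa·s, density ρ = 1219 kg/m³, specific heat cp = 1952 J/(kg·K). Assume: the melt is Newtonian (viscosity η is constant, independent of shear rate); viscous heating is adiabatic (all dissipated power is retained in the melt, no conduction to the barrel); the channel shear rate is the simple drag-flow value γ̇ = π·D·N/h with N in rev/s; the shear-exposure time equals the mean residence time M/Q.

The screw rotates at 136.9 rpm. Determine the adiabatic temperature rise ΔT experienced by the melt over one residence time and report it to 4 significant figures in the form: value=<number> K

Q_s = Q / 3600 = 150.8 / 3600 = 0.0418889 kg/s
t_res = M / Q_s = 4.58 ÷ 0.0418889 = 109.337 s
D = 99.8 mm = 0.0998 m;  h = 9.48 mm = 0.00948 m;  N = 136.9 rpm / 60 = 2.28167 rev/s
γ̇ = π·D·N / h = π · 0.0998 · 2.28167 / 0.00948 = 75.4613 s⁻¹
Adiabatic rise: ΔT = η γ̇² t_res / (ρ cp) = 426·(75.4613)²·109.337 / (1219·1952) = 111.466 K

value=111.5 K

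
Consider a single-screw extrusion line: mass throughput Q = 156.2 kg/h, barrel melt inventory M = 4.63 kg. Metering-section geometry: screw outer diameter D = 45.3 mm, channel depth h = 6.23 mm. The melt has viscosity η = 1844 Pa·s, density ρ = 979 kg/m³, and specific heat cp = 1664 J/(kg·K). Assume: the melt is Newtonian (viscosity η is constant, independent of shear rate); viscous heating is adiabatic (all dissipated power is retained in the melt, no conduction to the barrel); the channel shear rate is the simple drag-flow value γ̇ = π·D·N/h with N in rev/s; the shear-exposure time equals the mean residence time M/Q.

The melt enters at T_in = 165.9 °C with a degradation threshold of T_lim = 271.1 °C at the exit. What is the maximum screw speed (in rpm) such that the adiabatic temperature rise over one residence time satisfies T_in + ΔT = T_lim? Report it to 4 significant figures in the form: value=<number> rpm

Q_s = Q / 3600 = 156.2 / 3600 = 0.0433889 kg/s
Mean residence time: t_res = M/Q_s = 4.63 kg / 0.0433889 kg/s = 106.709 s
Geometry in SI: D = 45.3 mm → 0.0453 m, h = 6.23 mm → 0.00623 m
ΔT_a = T_lim − T_in = 271.1 − 165.9 = 105.2 K
Invert ΔT = ηγ̇²t_res/(ρcp) for γ̇: γ̇_max² = ΔT_a ρ cp / (η t_res) = 105.2·979·1664 / (1844·106.709) = 870.94 s⁻²
Take the square root: γ̇_max = √(870.94) = 29.5117 s⁻¹
N_max = γ̇_max·h / (π·D) = 29.5117 · 0.00623 / (π · 0.0453) = 1.29192 rev/s = 77.5149 rpm

value=77.51 rpm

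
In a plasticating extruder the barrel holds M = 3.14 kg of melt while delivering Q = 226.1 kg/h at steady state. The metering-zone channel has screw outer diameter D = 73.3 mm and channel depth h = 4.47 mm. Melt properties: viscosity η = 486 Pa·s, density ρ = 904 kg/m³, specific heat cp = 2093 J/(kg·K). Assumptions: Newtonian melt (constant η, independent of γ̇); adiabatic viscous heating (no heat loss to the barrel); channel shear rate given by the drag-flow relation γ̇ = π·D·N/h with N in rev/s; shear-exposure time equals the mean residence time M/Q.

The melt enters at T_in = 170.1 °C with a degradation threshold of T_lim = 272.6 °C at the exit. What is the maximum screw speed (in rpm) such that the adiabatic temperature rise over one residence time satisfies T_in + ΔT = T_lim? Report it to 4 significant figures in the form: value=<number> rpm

Convert throughput: Q = 226.1 kg/h = 226.1/3600 = 0.0628056 kg/s
t_res = M / Q_s = 3.14 ÷ 0.0628056 = 49.9956 s
D = 73.3 mm = 0.0733 m;  h = 4.47 mm = 0.00447 m
ΔT_a = T_lim − T_in = 272.6 − 170.1 = 102.5 K
γ̇_max² = ΔT_a·ρ·cp / (η·t_res) = [102.5 × 904 × 2093] / [486 × 49.9956] = 7981.67 s⁻²
γ̇_max = √7981.67 = 89.3402 s⁻¹
N_max = γ̇_max h / (πD) = 89.3402·0.00447/(π·0.0733) = 1.73421 rev/s → ×60 = 104.052 rpm

value=104.1 rpm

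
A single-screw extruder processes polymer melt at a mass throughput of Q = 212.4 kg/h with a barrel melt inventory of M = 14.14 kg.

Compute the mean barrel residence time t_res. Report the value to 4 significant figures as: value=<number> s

value=239.7 s

Q_s = Q / 3600 = 212.4 / 3600 = 0.059 kg/s
t_res = M / Q_s = 14.14 / 0.059 = 239.661 s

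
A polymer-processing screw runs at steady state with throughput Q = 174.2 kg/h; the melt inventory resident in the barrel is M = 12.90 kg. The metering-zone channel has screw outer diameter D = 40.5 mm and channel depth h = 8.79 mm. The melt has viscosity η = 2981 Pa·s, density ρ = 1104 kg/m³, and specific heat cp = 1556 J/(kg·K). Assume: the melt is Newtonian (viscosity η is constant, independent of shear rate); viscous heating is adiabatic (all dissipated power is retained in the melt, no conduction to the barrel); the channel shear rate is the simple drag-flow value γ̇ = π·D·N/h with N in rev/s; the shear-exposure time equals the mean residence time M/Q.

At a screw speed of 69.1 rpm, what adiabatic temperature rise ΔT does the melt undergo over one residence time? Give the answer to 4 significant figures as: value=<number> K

Q_s = Q / 3600 = 174.2 / 3600 = 0.0483889 kg/s
t_res = M / Q_s = 12.90 ÷ 0.0483889 = 266.59 s
D = 40.5 mm = 0.0405 m;  h = 8.79 mm = 0.00879 m;  N = 69.1 rpm / 60 = 1.15167 rev/s
γ̇ = π·D·N / h = π · 0.0405 · 1.15167 / 0.00879 = 16.6703 s⁻¹
ΔT = η·γ̇²·t_res / (ρ·cp) = 2981 · (16.6703)² · 266.59 / (1104 · 1556) = 128.562 K

value=128.6 K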